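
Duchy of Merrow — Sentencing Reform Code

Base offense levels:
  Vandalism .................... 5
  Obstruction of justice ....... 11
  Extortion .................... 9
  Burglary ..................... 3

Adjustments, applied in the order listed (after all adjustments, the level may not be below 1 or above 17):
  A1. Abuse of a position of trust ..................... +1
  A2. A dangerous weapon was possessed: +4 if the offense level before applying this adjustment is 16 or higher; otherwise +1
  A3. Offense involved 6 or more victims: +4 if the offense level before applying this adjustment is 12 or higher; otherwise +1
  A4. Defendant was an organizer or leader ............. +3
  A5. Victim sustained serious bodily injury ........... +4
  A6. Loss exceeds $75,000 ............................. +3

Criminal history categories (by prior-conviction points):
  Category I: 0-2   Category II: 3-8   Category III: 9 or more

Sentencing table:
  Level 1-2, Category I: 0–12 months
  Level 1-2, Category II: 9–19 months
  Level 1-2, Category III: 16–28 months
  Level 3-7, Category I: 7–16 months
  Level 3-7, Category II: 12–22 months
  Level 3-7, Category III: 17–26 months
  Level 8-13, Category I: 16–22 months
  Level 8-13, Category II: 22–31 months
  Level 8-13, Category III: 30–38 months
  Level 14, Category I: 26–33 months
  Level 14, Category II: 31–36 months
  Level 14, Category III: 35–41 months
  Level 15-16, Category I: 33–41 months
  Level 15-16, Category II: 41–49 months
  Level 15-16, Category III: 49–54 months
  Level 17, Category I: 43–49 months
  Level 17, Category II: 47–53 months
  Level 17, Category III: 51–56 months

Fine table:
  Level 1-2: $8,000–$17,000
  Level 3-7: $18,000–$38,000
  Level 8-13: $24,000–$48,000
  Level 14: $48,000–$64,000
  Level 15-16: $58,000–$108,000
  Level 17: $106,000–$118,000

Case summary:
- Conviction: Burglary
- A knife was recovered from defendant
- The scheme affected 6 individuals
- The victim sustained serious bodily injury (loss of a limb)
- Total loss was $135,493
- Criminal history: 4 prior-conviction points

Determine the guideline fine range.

Base offense level for burglary: 3.
A1 does not apply.
A2 applies (level before this adjustment is 3 < 16, so +1): 3 + 1 = 4.
A3 applies (level before this adjustment is 4 < 12, so +1): 4 + 1 = 5.
A4 does not apply.
A5 applies: 5 + 4 = 9.
A6 applies: 9 + 3 = 12.
Final offense level: 12.
Level 12 falls in the 8-13 band.
Fine table: Level 8-13 → $24,000–$48,000.

$24,000–$48,000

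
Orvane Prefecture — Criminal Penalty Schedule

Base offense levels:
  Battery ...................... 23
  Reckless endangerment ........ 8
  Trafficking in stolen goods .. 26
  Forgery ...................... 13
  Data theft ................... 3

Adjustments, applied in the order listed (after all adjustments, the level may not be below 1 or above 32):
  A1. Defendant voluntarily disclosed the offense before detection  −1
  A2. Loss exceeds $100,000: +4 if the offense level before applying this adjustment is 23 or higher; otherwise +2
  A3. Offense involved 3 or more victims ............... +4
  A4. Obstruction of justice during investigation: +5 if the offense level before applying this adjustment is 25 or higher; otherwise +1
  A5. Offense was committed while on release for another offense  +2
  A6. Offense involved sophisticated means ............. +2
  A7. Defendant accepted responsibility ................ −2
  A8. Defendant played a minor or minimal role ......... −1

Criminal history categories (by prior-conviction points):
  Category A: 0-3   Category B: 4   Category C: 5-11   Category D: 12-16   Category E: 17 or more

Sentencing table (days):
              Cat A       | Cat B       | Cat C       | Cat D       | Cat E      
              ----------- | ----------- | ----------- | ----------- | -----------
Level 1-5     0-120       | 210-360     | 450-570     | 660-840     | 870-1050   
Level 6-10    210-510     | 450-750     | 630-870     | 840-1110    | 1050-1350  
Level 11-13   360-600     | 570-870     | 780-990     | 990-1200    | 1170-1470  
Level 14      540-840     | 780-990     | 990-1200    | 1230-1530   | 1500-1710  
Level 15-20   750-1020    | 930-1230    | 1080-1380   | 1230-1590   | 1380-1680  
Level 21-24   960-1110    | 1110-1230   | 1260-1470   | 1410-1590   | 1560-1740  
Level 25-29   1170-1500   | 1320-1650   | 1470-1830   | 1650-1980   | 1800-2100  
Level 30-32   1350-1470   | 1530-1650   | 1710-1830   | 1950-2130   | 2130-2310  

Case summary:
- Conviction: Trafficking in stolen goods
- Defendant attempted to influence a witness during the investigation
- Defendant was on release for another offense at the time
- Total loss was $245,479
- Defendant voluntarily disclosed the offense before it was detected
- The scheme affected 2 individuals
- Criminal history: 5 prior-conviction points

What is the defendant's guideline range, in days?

1710-1830 days

Base offense level for trafficking in stolen goods: 26.
A1 applies: 26 − 1 = 25.
A2 applies (level before this adjustment is 25 ≥ 23, so +4): 25 + 4 = 29.
A4 applies (level before this adjustment is 29 ≥ 25, so +5): 29 + 5 = 34.
A5 applies: 34 + 2 = 36.
A7 does not apply.
A8 does not apply.
Level 36 exceeds the maximum of 32; capped at 32.
Final offense level: 32.
Criminal history: 5 prior points → Category C (5-11).
Level 32 falls in the 30-32 band.
Grid: Level 30-32 × Category C = 1710-1830 days.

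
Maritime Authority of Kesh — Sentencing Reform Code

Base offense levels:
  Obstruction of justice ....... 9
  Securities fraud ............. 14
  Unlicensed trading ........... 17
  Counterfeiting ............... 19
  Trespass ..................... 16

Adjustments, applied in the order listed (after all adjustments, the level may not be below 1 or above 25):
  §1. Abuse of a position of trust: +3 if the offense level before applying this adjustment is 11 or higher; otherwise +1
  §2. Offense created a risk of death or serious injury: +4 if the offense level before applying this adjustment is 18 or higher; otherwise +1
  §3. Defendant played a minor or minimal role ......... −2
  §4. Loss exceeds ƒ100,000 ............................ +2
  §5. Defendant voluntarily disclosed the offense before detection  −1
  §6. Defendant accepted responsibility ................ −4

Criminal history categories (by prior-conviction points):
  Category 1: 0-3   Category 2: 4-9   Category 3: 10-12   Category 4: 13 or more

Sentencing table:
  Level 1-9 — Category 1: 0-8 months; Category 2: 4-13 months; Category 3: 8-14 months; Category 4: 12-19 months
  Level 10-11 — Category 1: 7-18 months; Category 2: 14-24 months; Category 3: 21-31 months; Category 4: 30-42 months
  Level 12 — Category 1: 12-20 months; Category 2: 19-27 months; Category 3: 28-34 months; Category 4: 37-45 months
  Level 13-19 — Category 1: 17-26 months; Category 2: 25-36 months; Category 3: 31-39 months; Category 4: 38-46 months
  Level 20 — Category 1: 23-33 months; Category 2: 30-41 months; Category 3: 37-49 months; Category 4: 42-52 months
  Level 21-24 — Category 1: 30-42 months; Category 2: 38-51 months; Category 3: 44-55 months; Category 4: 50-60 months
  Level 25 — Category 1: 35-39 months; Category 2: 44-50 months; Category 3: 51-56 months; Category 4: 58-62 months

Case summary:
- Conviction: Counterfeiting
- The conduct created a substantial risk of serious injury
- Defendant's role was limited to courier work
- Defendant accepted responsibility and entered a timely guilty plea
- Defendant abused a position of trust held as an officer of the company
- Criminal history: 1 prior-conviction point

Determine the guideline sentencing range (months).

Base offense level for counterfeiting: 19.
§1 applies (level before this adjustment is 19 ≥ 11, so +3): 19 + 3 = 22.
§2 applies (level before this adjustment is 22 ≥ 18, so +4): 22 + 4 = 26.
§3 applies: 26 − 2 = 24.
§5 does not apply.
§6 applies: 24 − 4 = 20.
Final offense level: 20.
Criminal history: 1 prior point → Category 1 (0-3).
Level 20 falls in the 20 band.
Grid: Level 20 × Category 1 = 23-33 months.

23-33 months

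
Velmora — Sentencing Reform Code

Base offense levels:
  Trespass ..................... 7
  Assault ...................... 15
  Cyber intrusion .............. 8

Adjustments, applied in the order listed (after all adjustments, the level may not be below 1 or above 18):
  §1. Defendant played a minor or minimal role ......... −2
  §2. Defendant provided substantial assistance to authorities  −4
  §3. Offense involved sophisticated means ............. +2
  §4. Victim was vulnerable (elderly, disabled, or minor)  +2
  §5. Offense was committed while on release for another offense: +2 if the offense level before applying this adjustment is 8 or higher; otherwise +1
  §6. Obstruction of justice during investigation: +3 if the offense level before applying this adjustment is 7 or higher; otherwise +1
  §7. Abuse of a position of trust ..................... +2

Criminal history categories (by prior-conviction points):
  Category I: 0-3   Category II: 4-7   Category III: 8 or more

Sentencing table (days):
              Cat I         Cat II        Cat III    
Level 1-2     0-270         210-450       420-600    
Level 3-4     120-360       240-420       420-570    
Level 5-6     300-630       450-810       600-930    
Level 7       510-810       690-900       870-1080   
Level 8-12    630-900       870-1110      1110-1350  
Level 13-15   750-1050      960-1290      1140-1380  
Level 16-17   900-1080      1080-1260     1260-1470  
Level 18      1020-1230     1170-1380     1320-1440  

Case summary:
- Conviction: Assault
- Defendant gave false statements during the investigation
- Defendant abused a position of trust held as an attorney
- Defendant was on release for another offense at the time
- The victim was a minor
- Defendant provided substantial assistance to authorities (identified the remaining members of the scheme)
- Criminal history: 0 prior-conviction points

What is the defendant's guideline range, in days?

Base offense level for assault: 15.
§2 applies: 15 − 4 = 11.
§4 applies: 11 + 2 = 13.
§5 applies (level before this adjustment is 13 ≥ 8, so +2): 13 + 2 = 15.
§6 applies (level before this adjustment is 15 ≥ 7, so +3): 15 + 3 = 18.
§7 applies: 18 + 2 = 20.
Level 20 exceeds the maximum of 18; capped at 18.
Final offense level: 18.
Criminal history: 0 prior points → Category I (0-3).
Level 18 falls in the 18 band.
Grid: Level 18 × Category I = 1020-1230 days.

1020-1230 days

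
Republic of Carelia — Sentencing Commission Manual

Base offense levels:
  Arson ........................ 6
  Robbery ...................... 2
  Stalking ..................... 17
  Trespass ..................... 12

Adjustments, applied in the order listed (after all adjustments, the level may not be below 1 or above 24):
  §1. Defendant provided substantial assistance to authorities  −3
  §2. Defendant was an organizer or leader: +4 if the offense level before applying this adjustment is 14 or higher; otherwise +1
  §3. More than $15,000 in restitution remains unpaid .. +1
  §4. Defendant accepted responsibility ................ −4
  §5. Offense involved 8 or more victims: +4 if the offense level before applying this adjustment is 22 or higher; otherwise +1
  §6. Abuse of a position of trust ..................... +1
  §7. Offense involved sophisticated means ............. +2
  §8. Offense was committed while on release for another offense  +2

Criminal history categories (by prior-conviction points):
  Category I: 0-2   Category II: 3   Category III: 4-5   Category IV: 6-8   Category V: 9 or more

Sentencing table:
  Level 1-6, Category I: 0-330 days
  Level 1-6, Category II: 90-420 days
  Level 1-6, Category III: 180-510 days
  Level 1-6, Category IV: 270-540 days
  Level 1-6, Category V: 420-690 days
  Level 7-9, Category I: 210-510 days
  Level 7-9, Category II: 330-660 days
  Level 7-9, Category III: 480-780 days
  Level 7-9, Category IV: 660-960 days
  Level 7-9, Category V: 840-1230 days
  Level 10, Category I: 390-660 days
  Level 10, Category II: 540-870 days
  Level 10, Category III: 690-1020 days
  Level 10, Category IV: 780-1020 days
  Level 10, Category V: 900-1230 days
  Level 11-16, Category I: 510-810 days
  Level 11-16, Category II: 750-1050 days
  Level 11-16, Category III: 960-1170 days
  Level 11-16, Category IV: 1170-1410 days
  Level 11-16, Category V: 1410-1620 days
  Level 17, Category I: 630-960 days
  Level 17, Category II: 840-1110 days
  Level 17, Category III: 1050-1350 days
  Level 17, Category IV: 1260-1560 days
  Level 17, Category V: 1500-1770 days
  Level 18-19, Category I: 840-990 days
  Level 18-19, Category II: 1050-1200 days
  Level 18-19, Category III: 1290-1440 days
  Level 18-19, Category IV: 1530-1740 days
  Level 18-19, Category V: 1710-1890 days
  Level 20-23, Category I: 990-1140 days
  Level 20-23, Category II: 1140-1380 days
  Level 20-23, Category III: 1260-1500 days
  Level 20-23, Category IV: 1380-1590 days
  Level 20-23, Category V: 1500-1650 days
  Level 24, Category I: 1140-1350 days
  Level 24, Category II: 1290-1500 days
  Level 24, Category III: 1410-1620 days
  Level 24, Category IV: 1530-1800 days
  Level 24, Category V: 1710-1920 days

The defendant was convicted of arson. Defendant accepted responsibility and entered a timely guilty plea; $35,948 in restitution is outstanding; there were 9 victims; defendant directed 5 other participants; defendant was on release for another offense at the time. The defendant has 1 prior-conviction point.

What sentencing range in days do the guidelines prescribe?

210-510 days

Base offense level for arson: 6.
§1 does not apply.
§2 applies (level before this adjustment is 6 < 14, so +1): 6 + 1 = 7.
§3 applies: 7 + 1 = 8.
§4 applies: 8 − 4 = 4.
§5 applies (level before this adjustment is 4 < 22, so +1): 4 + 1 = 5.
§6 does not apply.
§7 does not apply.
§8 applies: 5 + 2 = 7.
Final offense level: 7.
Criminal history: 1 prior point → Category I (0-2).
Level 7 falls in the 7-9 band.
Grid: Level 7-9 × Category I = 210-510 days.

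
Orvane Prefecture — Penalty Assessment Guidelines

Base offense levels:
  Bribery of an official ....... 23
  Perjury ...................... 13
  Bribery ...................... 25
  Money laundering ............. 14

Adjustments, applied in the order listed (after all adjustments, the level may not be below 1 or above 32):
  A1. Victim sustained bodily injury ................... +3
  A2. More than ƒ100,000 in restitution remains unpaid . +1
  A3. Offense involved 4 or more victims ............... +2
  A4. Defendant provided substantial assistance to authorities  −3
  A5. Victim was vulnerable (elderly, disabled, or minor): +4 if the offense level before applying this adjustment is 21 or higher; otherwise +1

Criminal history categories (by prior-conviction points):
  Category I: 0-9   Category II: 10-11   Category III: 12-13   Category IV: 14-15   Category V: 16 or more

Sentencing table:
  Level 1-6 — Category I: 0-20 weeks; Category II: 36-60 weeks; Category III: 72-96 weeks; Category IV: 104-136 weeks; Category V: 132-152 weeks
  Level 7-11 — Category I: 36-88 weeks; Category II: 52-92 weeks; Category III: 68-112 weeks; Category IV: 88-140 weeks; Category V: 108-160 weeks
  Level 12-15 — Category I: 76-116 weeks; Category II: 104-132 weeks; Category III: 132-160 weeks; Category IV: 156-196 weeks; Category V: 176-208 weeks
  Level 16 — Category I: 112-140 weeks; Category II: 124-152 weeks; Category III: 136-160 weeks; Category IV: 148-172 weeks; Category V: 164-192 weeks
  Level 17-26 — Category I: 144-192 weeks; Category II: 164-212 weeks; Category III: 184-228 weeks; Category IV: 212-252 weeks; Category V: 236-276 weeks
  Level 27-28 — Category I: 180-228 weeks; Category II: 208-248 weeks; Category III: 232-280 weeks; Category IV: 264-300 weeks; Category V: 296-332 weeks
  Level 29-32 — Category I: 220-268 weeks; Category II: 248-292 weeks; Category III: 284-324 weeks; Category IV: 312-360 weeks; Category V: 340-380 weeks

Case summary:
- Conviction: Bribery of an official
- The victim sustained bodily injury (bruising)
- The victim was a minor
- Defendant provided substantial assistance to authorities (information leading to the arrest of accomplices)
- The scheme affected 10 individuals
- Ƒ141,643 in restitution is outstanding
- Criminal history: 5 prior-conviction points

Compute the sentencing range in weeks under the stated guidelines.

220-268 weeks

Base offense level for bribery of an official: 23.
A1 applies: 23 + 3 = 26.
A2 applies: 26 + 1 = 27.
A3 applies: 27 + 2 = 29.
A4 applies: 29 − 3 = 26.
A5 applies (level before this adjustment is 26 ≥ 21, so +4): 26 + 4 = 30.
Final offense level: 30.
Criminal history: 5 prior points → Category I (0-9).
Level 30 falls in the 29-32 band.
Grid: Level 29-32 × Category I = 220-268 weeks.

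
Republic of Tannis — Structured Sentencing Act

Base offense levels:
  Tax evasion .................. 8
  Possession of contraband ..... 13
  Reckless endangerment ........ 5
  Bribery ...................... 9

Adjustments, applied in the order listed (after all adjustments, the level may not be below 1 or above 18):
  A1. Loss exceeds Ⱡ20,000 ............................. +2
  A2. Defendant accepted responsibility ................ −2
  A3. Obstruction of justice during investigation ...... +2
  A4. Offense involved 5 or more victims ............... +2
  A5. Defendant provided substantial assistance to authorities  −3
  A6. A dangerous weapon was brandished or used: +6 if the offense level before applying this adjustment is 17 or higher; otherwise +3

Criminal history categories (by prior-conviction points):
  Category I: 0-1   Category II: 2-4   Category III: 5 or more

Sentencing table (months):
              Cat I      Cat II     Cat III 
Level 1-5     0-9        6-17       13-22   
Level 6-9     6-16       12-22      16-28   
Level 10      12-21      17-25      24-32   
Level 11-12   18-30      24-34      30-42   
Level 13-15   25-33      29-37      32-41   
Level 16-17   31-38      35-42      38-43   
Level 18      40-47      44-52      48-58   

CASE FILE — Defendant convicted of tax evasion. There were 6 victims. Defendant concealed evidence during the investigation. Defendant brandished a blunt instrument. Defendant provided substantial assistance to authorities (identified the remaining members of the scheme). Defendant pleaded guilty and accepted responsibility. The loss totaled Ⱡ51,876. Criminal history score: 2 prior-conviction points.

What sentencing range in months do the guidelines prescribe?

Base offense level for tax evasion: 8.
A1 applies: 8 + 2 = 10.
A2 applies: 10 − 2 = 8.
A3 applies: 8 + 2 = 10.
A4 applies: 10 + 2 = 12.
A5 applies: 12 − 3 = 9.
A6 applies (level before this adjustment is 9 < 17, so +3): 9 + 3 = 12.
Final offense level: 12.
Criminal history: 2 prior points → Category II (2-4).
Level 12 falls in the 11-12 band.
Grid: Level 11-12 × Category II = 24-34 months.

24-34 months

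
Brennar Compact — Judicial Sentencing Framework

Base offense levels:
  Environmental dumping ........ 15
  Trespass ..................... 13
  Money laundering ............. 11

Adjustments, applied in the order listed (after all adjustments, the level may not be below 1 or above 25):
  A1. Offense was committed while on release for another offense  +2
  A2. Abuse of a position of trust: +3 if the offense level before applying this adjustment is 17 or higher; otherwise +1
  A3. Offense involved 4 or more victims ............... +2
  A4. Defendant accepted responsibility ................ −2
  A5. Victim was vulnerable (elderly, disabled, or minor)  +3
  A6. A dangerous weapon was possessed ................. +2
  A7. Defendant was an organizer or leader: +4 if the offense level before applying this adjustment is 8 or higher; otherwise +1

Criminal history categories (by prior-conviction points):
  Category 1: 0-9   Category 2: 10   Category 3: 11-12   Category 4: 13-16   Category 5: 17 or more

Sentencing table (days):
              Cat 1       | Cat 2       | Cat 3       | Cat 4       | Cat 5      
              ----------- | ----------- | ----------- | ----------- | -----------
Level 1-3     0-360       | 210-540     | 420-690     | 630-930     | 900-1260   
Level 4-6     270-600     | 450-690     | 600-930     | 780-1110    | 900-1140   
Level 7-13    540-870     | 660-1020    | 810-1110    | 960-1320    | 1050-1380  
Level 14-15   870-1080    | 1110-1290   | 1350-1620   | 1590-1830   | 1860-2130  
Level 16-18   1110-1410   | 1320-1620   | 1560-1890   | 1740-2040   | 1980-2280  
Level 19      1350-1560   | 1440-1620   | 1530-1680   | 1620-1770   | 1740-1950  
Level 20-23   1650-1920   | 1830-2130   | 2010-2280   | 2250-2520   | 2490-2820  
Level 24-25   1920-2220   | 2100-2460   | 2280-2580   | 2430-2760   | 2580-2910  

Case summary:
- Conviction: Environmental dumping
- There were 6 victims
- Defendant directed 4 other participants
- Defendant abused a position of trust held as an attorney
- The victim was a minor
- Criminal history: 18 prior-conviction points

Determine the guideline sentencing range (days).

2580-2910 days

Base offense level for environmental dumping: 15.
A2 applies (level before this adjustment is 15 < 17, so +1): 15 + 1 = 16.
A3 applies: 16 + 2 = 18.
A5 applies: 18 + 3 = 21.
A7 applies (level before this adjustment is 21 ≥ 8, so +4): 21 + 4 = 25.
Final offense level: 25.
Criminal history: 18 prior points → Category 5 (17+).
Level 25 falls in the 24-25 band.
Grid: Level 24-25 × Category 5 = 2580-2910 days.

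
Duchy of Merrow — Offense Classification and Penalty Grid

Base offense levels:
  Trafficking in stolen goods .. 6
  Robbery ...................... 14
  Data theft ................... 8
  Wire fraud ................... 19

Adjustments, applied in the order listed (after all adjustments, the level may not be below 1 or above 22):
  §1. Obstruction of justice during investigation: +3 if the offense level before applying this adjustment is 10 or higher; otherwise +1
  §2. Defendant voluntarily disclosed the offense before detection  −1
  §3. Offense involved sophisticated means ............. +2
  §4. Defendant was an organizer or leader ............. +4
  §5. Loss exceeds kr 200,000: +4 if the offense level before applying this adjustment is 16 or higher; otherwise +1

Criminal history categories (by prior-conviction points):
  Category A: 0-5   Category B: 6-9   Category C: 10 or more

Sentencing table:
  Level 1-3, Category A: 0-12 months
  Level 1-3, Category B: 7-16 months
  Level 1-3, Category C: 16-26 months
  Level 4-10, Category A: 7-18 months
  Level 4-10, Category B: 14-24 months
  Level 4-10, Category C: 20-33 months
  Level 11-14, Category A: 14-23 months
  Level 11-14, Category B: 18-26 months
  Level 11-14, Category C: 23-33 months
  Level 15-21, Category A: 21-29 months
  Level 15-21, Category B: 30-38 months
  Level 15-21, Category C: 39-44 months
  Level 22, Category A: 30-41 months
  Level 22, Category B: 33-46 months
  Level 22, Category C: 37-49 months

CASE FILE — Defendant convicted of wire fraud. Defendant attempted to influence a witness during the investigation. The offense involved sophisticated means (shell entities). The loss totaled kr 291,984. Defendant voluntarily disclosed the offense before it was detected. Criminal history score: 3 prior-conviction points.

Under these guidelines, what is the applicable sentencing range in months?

Base offense level for wire fraud: 19.
§1 applies (level before this adjustment is 19 ≥ 10, so +3): 19 + 3 = 22.
§2 applies: 22 − 1 = 21.
§3 applies: 21 + 2 = 23.
§4 does not apply.
§5 applies (level before this adjustment is 23 ≥ 16, so +4): 23 + 4 = 27.
Level 27 exceeds the maximum of 22; capped at 22.
Final offense level: 22.
Criminal history: 3 prior points → Category A (0-5).
Level 22 falls in the 22 band.
Grid: Level 22 × Category A = 30-41 months.

30-41 months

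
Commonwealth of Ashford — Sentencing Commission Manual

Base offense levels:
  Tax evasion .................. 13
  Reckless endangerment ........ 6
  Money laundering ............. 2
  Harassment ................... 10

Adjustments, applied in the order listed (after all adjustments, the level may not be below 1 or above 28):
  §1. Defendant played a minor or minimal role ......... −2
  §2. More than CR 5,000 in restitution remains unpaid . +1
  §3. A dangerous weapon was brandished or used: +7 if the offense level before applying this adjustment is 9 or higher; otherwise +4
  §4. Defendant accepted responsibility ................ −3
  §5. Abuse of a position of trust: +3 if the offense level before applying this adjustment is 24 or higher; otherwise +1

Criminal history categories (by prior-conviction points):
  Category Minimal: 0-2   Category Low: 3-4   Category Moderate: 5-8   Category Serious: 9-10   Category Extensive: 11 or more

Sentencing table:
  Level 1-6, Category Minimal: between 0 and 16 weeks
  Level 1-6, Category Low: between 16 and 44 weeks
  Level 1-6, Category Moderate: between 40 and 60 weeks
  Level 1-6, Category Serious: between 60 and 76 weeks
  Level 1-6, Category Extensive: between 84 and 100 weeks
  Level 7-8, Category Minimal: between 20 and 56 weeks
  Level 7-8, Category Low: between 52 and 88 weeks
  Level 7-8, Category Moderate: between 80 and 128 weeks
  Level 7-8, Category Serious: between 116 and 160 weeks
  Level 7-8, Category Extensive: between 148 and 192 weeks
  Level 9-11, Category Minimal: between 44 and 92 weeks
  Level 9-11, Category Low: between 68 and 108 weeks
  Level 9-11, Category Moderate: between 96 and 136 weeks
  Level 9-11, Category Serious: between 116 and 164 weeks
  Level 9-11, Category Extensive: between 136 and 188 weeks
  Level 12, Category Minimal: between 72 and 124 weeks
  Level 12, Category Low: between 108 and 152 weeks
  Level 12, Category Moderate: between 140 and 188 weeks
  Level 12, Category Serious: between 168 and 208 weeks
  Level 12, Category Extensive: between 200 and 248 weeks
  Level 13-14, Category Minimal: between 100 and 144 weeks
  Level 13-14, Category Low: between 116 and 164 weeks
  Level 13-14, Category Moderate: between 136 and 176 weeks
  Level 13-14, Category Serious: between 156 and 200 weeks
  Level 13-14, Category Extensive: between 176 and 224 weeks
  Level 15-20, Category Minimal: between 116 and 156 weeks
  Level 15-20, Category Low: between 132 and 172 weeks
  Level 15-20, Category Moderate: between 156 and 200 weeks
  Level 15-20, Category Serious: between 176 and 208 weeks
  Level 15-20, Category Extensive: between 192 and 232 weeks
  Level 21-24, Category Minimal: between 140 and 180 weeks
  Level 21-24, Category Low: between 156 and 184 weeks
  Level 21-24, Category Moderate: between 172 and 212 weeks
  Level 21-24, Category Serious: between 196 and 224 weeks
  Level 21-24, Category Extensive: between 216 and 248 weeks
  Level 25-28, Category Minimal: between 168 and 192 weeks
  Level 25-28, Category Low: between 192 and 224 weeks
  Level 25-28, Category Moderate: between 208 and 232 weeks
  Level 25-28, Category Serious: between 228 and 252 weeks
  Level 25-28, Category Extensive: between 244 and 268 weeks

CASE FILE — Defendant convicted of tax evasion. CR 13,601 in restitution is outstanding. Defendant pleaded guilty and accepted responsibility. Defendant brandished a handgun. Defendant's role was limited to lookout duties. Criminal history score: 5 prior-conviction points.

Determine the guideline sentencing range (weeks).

Base offense level for tax evasion: 13.
§1 applies: 13 − 2 = 11.
§2 applies: 11 + 1 = 12.
§3 applies (level before this adjustment is 12 ≥ 9, so +7): 12 + 7 = 19.
§4 applies: 19 − 3 = 16.
Final offense level: 16.
Criminal history: 5 prior points → Category Moderate (5-8).
Level 16 falls in the 15-20 band.
Grid: Level 15-20 × Category Moderate = 156-200 weeks.

156-200 weeks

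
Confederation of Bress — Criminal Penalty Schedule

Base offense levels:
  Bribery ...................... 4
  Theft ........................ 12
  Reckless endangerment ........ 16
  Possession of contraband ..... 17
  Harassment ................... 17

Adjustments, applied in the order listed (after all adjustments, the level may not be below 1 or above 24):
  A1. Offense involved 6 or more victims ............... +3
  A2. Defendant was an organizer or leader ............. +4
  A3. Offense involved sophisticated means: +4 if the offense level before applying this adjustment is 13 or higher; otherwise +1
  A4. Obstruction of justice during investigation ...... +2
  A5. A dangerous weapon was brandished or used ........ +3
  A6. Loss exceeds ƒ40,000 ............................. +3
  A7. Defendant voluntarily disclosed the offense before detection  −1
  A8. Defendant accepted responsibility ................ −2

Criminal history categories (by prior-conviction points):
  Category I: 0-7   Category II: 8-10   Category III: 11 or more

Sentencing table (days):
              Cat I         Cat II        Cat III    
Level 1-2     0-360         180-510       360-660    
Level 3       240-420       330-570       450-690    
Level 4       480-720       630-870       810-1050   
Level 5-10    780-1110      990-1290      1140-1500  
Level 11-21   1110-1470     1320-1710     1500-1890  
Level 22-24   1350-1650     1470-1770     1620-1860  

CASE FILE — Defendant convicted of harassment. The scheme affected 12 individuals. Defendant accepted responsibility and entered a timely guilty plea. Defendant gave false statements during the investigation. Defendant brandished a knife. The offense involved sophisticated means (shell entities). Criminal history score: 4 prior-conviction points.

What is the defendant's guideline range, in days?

1350-1650 days

Base offense level for harassment: 17.
A1 applies: 17 + 3 = 20.
A2 does not apply.
A3 applies (level before this adjustment is 20 ≥ 13, so +4): 20 + 4 = 24.
A4 applies: 24 + 2 = 26.
A5 applies: 26 + 3 = 29.
A7 does not apply.
A8 applies: 29 − 2 = 27.
Level 27 exceeds the maximum of 24; capped at 24.
Final offense level: 24.
Criminal history: 4 prior points → Category I (0-7).
Level 24 falls in the 22-24 band.
Grid: Level 22-24 × Category I = 1350-1650 days.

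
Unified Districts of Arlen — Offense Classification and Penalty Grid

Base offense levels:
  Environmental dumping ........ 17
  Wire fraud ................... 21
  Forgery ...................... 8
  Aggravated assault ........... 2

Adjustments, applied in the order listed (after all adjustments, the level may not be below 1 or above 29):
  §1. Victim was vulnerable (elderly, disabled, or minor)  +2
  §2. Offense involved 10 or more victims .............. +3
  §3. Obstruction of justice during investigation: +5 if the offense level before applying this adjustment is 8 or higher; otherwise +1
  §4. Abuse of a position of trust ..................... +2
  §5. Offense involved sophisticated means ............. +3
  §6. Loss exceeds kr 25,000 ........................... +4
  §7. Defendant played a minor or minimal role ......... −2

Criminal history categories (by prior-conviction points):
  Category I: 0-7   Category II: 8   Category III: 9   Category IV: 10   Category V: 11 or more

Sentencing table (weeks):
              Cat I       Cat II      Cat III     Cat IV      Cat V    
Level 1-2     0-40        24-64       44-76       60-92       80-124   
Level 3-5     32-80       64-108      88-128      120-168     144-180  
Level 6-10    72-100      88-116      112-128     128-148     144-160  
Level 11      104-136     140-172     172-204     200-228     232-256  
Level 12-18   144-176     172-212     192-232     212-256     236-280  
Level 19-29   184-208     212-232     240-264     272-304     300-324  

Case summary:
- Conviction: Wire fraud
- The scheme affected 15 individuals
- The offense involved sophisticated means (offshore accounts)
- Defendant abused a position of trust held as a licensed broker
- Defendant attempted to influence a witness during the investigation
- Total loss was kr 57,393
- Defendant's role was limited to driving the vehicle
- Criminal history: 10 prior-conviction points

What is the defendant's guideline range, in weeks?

Base offense level for wire fraud: 21.
§2 applies: 21 + 3 = 24.
§3 applies (level before this adjustment is 24 ≥ 8, so +5): 24 + 5 = 29.
§4 applies: 29 + 2 = 31.
§5 applies: 31 + 3 = 34.
§6 applies: 34 + 4 = 38.
§7 applies: 38 − 2 = 36.
Level 36 exceeds the maximum of 29; capped at 29.
Final offense level: 29.
Criminal history: 10 prior points → Category IV (10).
Level 29 falls in the 19-29 band.
Grid: Level 19-29 × Category IV = 272-304 weeks.

272-304 weeks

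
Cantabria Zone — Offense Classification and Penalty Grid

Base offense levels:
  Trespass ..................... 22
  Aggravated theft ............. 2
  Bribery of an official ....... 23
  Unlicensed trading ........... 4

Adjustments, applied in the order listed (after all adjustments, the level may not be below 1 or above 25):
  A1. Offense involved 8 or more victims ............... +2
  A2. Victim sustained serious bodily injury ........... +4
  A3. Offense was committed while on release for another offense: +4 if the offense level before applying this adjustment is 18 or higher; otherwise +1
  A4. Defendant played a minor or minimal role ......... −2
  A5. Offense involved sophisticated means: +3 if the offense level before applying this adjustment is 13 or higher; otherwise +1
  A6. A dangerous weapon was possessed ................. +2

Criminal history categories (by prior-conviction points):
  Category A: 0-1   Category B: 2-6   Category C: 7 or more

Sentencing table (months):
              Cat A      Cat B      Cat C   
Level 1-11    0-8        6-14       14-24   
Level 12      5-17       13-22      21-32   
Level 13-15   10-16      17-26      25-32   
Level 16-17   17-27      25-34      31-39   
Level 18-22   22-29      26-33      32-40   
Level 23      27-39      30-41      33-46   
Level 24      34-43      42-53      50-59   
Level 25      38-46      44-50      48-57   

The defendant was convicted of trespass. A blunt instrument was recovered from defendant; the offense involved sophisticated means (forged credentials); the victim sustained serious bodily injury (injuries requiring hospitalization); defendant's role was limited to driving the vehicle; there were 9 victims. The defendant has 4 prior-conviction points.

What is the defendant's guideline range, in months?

Base offense level for trespass: 22.
A1 applies: 22 + 2 = 24.
A2 applies: 24 + 4 = 28.
A4 applies: 28 − 2 = 26.
A5 applies (level before this adjustment is 26 ≥ 13, so +3): 26 + 3 = 29.
A6 applies: 29 + 2 = 31.
Level 31 exceeds the maximum of 25; capped at 25.
Final offense level: 25.
Criminal history: 4 prior points → Category B (2-6).
Level 25 falls in the 25 band.
Grid: Level 25 × Category B = 44-50 months.

44-50 months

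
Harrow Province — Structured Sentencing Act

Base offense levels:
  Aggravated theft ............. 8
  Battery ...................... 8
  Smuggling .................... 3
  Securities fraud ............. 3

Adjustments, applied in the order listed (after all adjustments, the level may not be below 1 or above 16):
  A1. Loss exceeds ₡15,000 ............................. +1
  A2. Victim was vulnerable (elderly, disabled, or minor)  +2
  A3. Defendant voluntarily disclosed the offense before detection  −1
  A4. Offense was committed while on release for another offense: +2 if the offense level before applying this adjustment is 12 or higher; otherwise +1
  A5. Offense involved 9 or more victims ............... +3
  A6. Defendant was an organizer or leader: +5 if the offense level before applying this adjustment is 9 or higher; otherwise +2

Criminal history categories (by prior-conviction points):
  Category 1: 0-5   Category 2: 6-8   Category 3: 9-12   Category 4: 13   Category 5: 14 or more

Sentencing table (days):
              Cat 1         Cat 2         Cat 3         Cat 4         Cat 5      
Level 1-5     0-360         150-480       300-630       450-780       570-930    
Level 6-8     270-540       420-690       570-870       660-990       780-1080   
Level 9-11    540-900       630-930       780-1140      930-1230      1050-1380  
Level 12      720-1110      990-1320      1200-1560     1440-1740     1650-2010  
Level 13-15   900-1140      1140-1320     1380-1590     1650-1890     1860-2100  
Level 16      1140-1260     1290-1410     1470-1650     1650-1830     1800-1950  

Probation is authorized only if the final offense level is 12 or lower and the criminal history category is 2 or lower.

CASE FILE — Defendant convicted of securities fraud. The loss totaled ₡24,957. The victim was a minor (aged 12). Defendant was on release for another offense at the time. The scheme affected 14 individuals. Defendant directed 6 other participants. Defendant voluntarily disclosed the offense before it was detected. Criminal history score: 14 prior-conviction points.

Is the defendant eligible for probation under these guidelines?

Base offense level for securities fraud: 3.
A1 applies: 3 + 1 = 4.
A2 applies: 4 + 2 = 6.
A3 applies: 6 − 1 = 5.
A4 applies (level before this adjustment is 5 < 12, so +1): 5 + 1 = 6.
A5 applies: 6 + 3 = 9.
A6 applies (level before this adjustment is 9 ≥ 9, so +5): 9 + 5 = 14.
Final offense level: 14.
Criminal history: 14 prior points → Category 5 (14+).
Level 14 falls in the 13-15 band.
Grid: Level 13-15 × Category 5 = 1860-2100 days.
Probation check: level 14 > 12 and category 5 > 2 → not eligible.

No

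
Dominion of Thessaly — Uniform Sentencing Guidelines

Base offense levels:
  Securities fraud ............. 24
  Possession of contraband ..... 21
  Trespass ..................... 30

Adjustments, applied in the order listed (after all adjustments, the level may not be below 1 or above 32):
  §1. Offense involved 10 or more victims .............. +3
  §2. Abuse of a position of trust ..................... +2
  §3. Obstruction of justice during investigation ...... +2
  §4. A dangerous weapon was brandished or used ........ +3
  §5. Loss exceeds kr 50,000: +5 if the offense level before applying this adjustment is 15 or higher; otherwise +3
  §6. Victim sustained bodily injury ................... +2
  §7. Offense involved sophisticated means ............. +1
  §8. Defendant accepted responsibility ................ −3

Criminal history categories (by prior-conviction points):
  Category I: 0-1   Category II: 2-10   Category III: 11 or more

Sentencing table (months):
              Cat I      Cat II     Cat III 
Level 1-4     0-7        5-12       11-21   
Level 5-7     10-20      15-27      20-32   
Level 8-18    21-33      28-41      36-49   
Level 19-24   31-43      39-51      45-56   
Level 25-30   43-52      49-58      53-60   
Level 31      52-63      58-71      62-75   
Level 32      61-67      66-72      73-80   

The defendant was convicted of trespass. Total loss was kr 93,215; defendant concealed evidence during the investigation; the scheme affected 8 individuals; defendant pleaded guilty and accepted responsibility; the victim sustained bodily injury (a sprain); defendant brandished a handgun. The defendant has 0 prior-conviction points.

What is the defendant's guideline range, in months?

61-67 months

Base offense level for trespass: 30.
§3 applies: 30 + 2 = 32.
§4 applies: 32 + 3 = 35.
§5 applies (level before this adjustment is 35 ≥ 15, so +5): 35 + 5 = 40.
§6 applies: 40 + 2 = 42.
§7 does not apply.
§8 applies: 42 − 3 = 39.
Level 39 exceeds the maximum of 32; capped at 32.
Final offense level: 32.
Criminal history: 0 prior points → Category I (0-1).
Level 32 falls in the 32 band.
Grid: Level 32 × Category I = 61-67 months.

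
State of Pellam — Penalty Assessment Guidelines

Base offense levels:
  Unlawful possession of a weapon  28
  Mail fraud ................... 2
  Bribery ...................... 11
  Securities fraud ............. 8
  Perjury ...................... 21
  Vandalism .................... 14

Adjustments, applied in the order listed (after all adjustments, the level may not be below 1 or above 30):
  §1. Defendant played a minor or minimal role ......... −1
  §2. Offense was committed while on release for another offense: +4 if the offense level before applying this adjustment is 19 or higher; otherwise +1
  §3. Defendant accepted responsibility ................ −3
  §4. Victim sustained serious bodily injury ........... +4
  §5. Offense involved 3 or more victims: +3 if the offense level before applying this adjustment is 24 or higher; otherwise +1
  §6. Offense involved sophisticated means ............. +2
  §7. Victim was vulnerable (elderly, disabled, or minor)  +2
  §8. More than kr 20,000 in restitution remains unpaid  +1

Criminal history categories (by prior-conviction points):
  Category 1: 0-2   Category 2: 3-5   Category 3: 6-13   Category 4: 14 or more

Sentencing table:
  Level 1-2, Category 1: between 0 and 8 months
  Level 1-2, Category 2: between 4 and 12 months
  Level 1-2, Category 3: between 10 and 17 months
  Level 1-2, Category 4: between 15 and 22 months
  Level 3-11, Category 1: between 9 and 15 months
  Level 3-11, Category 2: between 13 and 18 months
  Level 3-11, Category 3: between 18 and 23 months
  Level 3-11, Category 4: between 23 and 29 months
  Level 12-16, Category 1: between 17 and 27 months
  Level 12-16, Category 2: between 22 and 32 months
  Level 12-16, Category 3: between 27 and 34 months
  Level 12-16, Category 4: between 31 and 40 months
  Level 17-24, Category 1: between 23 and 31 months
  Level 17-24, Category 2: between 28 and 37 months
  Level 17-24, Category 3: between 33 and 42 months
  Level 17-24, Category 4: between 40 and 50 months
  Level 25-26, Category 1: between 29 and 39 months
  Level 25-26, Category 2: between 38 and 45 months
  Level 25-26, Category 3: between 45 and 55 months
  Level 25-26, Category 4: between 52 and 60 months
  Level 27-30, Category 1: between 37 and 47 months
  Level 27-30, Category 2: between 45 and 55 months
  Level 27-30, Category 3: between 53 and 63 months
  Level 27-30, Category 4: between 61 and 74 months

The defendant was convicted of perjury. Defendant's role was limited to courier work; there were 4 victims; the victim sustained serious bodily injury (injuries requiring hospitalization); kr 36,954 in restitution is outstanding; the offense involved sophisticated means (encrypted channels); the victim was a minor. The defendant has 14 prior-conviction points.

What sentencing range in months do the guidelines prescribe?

Base offense level for perjury: 21.
§1 applies: 21 − 1 = 20.
§2 does not apply.
§3 does not apply.
§4 applies: 20 + 4 = 24.
§5 applies (level before this adjustment is 24 ≥ 24, so +3): 24 + 3 = 27.
§6 applies: 27 + 2 = 29.
§7 applies: 29 + 2 = 31.
§8 applies: 31 + 1 = 32.
Level 32 exceeds the maximum of 30; capped at 30.
Final offense level: 30.
Criminal history: 14 prior points → Category 4 (14+).
Level 30 falls in the 27-30 band.
Grid: Level 27-30 × Category 4 = 61-74 months.

61-74 months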